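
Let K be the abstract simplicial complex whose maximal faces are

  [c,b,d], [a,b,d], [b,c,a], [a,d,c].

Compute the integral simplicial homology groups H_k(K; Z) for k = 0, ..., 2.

H_0 = Z,  H_1 = 0,  H_2 = Z.

We work with the vertex ordering a < b < c < d. The simplices of K, each written with vertices in increasing order, are:

  0-simplices (4): a, b, c, d
  1-simplices (6): ab, ac, ad, bc, bd, cd
  2-simplices (4): abc, abd, acd, bcd

giving chain groups C_0 ≅ Z^4, C_1 ≅ Z^6, C_2 ≅ Z^4.

Boundary ∂_1: C_1 → C_0 is given by ∂[p,q] = [q] − [p]. For instance
  ∂ab = b − a.
This gives a 4×6 integer matrix of rank 3; reducing to Smith normal form yields diagonal entries (1,1,1).

∂_2: C_2 → C_1 maps a triangle to the signed sum of its edges. For instance
  ∂acd = cd − ad + ac,
  ∂abc = bc − ac + ab.
As a 6×4 matrix over Z this has rank 3, with invariant factors (1,1,1).

Now H_k = ker ∂_k / im ∂_{k+1}, so:

  H_0: rank C_0 − rank ∂_1 = 4 − 3 = 1, and the invariant factors of ∂_1 are all 1, so H_0 = Z.
  H_1: rank ker ∂_1 − rank ∂_2 = (6 − 3) − 3 = 0, and the invariant factors of ∂_2 are all 1, so H_1 = 0.
  H_2: rank ker ∂_2 − rank ∂_3 = (4 − 3) − 0 = 1, and there is no ∂_3, so H_2 = Z.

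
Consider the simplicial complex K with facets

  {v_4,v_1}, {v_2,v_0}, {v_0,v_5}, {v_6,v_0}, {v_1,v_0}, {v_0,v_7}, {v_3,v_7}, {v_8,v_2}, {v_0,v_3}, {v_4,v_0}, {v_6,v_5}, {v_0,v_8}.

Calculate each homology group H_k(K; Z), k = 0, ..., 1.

H_0 = Z,  H_1 = Z^4.

Take the total order v_0 < v_1 < v_2 < v_3 < v_4 < v_5 < v_6 < v_7 < v_8 on the vertex set. Then K (dimension 1) consists of the simplices:

  0-simplices (9): [v_0], [v_1], [v_2], [v_3], [v_4], [v_5], [v_6], [v_7], [v_8]
  1-simplices (12): [v_0,v_1], [v_0,v_2], [v_0,v_3], [v_0,v_4], [v_0,v_5], [v_0,v_6], [v_0,v_7], [v_0,v_8], [v_1,v_4], [v_2,v_8], [v_3,v_7], [v_5,v_6]

giving chain groups C_0 ≅ Z^9, C_1 ≅ Z^12.

The boundary map ∂_1: C_1 → C_0 sends each edge [p,q] (with p < q) to q − p.
The 9×12 boundary matrix has rank 8 and Smith normal form diag(1,1,1,1,1,1,1,1).

Reading off H_k = ker ∂_k / im ∂_{k+1}:

  H_0: rank C_0 − rank ∂_1 = 9 − 8 = 1, and the invariant factors of ∂_1 are all 1, so H_0 ≅ Z.
  H_1: rank ker ∂_1 − rank ∂_2 = (12 − 8) − 0 = 4, and there is no ∂_2, so H_1 ≅ Z^4.

(K is a triangulation of a wedge of 4 circles.)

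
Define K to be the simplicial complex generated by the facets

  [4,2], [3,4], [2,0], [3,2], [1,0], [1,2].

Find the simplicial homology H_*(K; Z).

H_0 = Z,  H_1 = Z^2.

We work with the vertex ordering 0 < 1 < 2 < 3 < 4. The simplices of K, each written with vertices in increasing order, are:

  0-simplices (5): [0], [1], [2], [3], [4]
  1-simplices (6): [0,1], [0,2], [1,2], [2,3], [2,4], [3,4]

so the chain groups are C_0 ≅ Z^5, C_1 ≅ Z^6.

Boundary ∂_1: C_1 → C_0 is given by ∂[p,q] = [q] − [p].
The resulting 5×6 matrix has rank 4, and its Smith normal form has invariant factors (1,1,1,1).

Reading off H_k = ker ∂_k / im ∂_{k+1}:

  H_0: rank C_0 − rank ∂_1 = 5 − 4 = 1, and the invariant factors of ∂_1 are all 1, so H_0 ≅ Z.
  H_1: rank ker ∂_1 − rank ∂_2 = (6 − 4) − 0 = 2, and there is no ∂_2, so H_1 ≅ Z^2.

(K is a triangulation of a wedge of 2 circles.)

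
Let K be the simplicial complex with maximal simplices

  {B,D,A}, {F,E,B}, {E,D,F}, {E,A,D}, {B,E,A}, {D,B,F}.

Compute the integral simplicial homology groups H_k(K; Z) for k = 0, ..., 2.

Take the total order A < B < D < E < F on the vertex set. Then K (dimension 2) consists of the simplices:

  0-simplices (5): A, B, D, E, F
  1-simplices (9): AB, AD, AE, BD, BE, BF, DE, DF, EF
  2-simplices (6): ABD, ABE, ADE, BDF, BEF, DEF

so the chain groups are C_0 ≅ Z^5, C_1 ≅ Z^9, C_2 ≅ Z^6.

The boundary map ∂_1: C_1 → C_0 maps an edge to its endpoints' difference, ∂[p,q] = q − p.
The 5×9 boundary matrix has rank 4 and Smith normal form diag(1,1,1,1).

Boundary ∂_2: C_2 → C_1 maps a triangle to the signed sum of its edges. For instance
  ∂DEF = EF − DF + DE,
  ∂ABD = BD − AD + AB.
The 9×6 boundary matrix has rank 5 and Smith normal form diag(1,1,1,1,1).

From H_k ≅ ker(∂_k) / im(∂_{k+1}) we obtain:

  H_0: rank C_0 − rank ∂_1 = 5 − 4 = 1, and the invariant factors of ∂_1 are all 1, so H_0 ≅ Z.
  H_1: rank ker ∂_1 − rank ∂_2 = (9 − 4) − 5 = 0, and the invariant factors of ∂_2 are all 1, so H_1 ≅ 0.
  H_2: rank ker ∂_2 − rank ∂_3 = (6 − 5) − 0 = 1, and there is no ∂_3, so H_2 ≅ Z.

As a check, the Euler characteristic is 5 − 9 + 6 = 2, which agrees with 1 − 0 + 1 = 2.

H_0 = Z,  H_1 = 0,  H_2 = Z.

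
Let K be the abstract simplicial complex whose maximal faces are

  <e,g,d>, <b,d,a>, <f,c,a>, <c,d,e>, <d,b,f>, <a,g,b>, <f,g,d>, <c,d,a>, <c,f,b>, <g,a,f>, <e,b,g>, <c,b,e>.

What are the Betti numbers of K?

b_0 = 1, b_1 = 0, b_2 = 0.

We work with the vertex ordering a < b < c < d < e < f < g. The simplices of K, each written with vertices in increasing order, are:

  0-simplices (7): a, b, c, d, e, f, g
  1-simplices (18): ab, ac, ad, af, ag, bc, bd, be, bf, bg, cd, ce, cf, de, df, dg, eg, fg
  2-simplices (12): abd, abg, acd, acf, afg, bce, bcf, bdf, beg, cde, deg, dfg

Hence C_0 ≅ Z^7, C_1 ≅ Z^18, C_2 ≅ Z^12.

∂_1: C_1 → C_0 sends each edge [p,q] (with p < q) to q − p. For instance
  ∂de = e − d.
This gives a 7×18 integer matrix of rank 6; reducing to Smith normal form yields diagonal entries (1,1,1,1,1,1).

Boundary ∂_2: C_2 → C_1 sends each 2-simplex [p,q,r] to [q,r] − [p,r] + [p,q]. For instance
  ∂dfg = fg − dg + df,
  ∂bcf = cf − bf + bc.
As a 18×12 matrix over Z this has rank 12, with invariant factors (1,1,1,1,1,1,1,1,1,1,1,2).

Computing H_k = (kernel of ∂_k) / (image of ∂_{k+1}):

  H_0: rank C_0 − rank ∂_1 = 7 − 6 = 1, and the invariant factors of ∂_1 are all 1, so H_0 = Z.
  H_1: rank ker ∂_1 − rank ∂_2 = (18 − 6) − 12 = 0, and ∂_2 has invariant factor 2 > 1, so H_1 = Z/2.
  H_2: rank ker ∂_2 − rank ∂_3 = (12 − 12) − 0 = 0, and there is no ∂_3, so H_2 = 0.

As a check, the Euler characteristic is 7 − 18 + 12 = 1, which agrees with 1 − 0 + 0 = 1.

Hence the Betti numbers are b_0 = 1, b_1 = 0, b_2 = 0.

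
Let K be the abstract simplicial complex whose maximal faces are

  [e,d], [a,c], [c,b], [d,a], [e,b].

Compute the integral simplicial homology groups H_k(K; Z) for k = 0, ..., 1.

H_0 = Z,  H_1 = Z.

Take the total order a < b < c < d < e on the vertex set. Then K (dimension 1) consists of the simplices:

  0-simplices (5): a, b, c, d, e
  1-simplices (5): ac, ad, bc, be, de

giving chain groups C_0 ≅ Z^5, C_1 ≅ Z^5.

Boundary ∂_1: C_1 → C_0 maps an edge to its endpoints' difference, ∂[p,q] = q − p. For instance
  ∂bc = c − b.
As a 5×5 matrix over Z this has rank 4, with invariant factors (1,1,1,1).

From H_k ≅ ker(∂_k) / im(∂_{k+1}) we obtain:

  H_0: rank C_0 − rank ∂_1 = 5 − 4 = 1, and the invariant factors of ∂_1 are all 1, so H_0 ≅ Z.
  H_1: rank ker ∂_1 − rank ∂_2 = (5 − 4) − 0 = 1, and there is no ∂_2, so H_1 ≅ Z.

As a check, the Euler characteristic is 5 − 5 = 0, which agrees with 1 − 1 = 0.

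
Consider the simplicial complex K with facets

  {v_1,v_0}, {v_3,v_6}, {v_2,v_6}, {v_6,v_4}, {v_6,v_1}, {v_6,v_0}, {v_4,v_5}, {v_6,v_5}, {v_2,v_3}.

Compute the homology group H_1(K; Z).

H_1 ≅ Z^3.

Fix the vertex order v_0 < v_1 < v_2 < v_3 < v_4 < v_5 < v_6 and write every simplex with vertices in increasing order. Then dim K = 1 and the simplices of K are:

  0-simplices (7): [v_0], [v_1], [v_2], [v_3], [v_4], [v_5], [v_6]
  1-simplices (9): [v_0,v_1], [v_0,v_6], [v_1,v_6], [v_2,v_3], [v_2,v_6], [v_3,v_6], [v_4,v_5], [v_4,v_6], [v_5,v_6]

Hence C_0 ≅ Z^7, C_1 ≅ Z^9.

The boundary map ∂_1: C_1 → C_0 sends each edge [p,q] (with p < q) to q − p. For instance
  ∂[v_5,v_6] = [v_6] − [v_5].
As a 7×9 matrix over Z this has rank 6, with invariant factors (1,1,1,1,1,1).

Reading off H_k = ker ∂_k / im ∂_{k+1}:

  H_1: rank ker ∂_1 − rank ∂_2 = (9 − 6) − 0 = 3, and there is no ∂_2, so H_1 ≅ Z^3.

(K is a triangulation of a wedge of 3 circles.)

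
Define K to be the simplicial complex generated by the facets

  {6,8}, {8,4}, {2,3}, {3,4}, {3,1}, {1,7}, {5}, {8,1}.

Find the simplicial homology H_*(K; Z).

Take the total order 1 < 2 < 3 < 4 < 5 < 6 < 7 < 8 on the vertex set. Then K (dimension 1) consists of the simplices:

  0-simplices (8): [1], [2], [3], [4], [5], [6], [7], [8]
  1-simplices (7): [1,3], [1,7], [1,8], [2,3], [3,4], [4,8], [6,8]

Hence C_0 ≅ Z^8, C_1 ≅ Z^7.

The boundary map ∂_1: C_1 → C_0 maps an edge to its endpoints' difference, ∂[p,q] = q − p.
As a 8×7 matrix over Z this has rank 6, with invariant factors (1,1,1,1,1,1).

Computing H_k = (kernel of ∂_k) / (image of ∂_{k+1}):

  H_0: rank C_0 − rank ∂_1 = 8 − 6 = 2, and the invariant factors of ∂_1 are all 1, so H_0 = Z^2.
  H_1: rank ker ∂_1 − rank ∂_2 = (7 − 6) − 0 = 1, and there is no ∂_2, so H_1 = Z.

H_0 = Z^2,  H_1 = Z.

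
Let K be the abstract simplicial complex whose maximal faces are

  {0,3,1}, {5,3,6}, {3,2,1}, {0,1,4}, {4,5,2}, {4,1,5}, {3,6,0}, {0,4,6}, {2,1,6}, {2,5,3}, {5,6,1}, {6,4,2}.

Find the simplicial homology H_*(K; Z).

H_0 ≅ Z,  H_1 ≅ Z/2,  H_2 = 0.

We work with the vertex ordering 0 < 1 < 2 < 3 < 4 < 5 < 6. The simplices of K, each written with vertices in increasing order, are:

  0-simplices (7): [0], [1], [2], [3], [4], [5], [6]
  1-simplices (18): [0,1], [0,3], [0,4], [0,6], [1,2], [1,3], [1,4], [1,5], [1,6], [2,3], [2,4], [2,5], [2,6], [3,5], [3,6], [4,5], [4,6], [5,6]
  2-simplices (12): [0,1,3], [0,1,4], [0,3,6], [0,4,6], [1,2,3], [1,2,6], [1,4,5], [1,5,6], [2,3,5], [2,4,5], [2,4,6], [3,5,6]

giving chain groups C_0 ≅ Z^7, C_1 ≅ Z^18, C_2 ≅ Z^12.

∂_1: C_1 → C_0 maps an edge to its endpoints' difference, ∂[p,q] = q − p.
The resulting 7×18 matrix has rank 6, and its Smith normal form has invariant factors (1,1,1,1,1,1).

Boundary ∂_2: C_2 → C_1 acts by ∂[p,q,r] = [q,r] − [p,r] + [p,q]. For instance
  ∂[1,2,6] = [2,6] − [1,6] + [1,2],
  ∂[0,1,4] = [1,4] − [0,4] + [0,1].
The resulting 18×12 matrix has rank 12, and its Smith normal form has invariant factors (1,1,1,1,1,1,1,1,1,1,1,2).

Now H_k = ker ∂_k / im ∂_{k+1}, so:

  H_0: rank C_0 − rank ∂_1 = 7 − 6 = 1, and the invariant factors of ∂_1 are all 1, so H_0 ≅ Z.
  H_1: rank ker ∂_1 − rank ∂_2 = (18 − 6) − 12 = 0, and ∂_2 has invariant factor 2 > 1, so H_1 ≅ Z/2.
  H_2: rank ker ∂_2 − rank ∂_3 = (12 − 12) − 0 = 0, and there is no ∂_3, so H_2 ≅ 0.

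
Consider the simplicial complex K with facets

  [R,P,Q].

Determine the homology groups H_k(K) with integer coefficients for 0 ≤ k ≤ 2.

H_0 ≅ Z,  H_1 = 0,  H_2 = 0.

We work with the vertex ordering P < Q < R. The simplices of K, each written with vertices in increasing order, are:

  0-simplices (3): P, Q, R
  1-simplices (3): PQ, PR, QR
  2-simplices (1): PQR

Hence C_0 ≅ Z^3, C_1 ≅ Z^3, C_2 ≅ Z^1.

∂_1: C_1 → C_0 is given by ∂[p,q] = [q] − [p]. For instance
  ∂QR = R − Q.
The 3×3 boundary matrix has rank 2 and Smith normal form diag(1,1).

The boundary map ∂_2: C_2 → C_1 sends each 2-simplex [p,q,r] to [q,r] − [p,r] + [p,q]. For instance
  ∂PQR = QR − PR + PQ.
The resulting 3×1 matrix has rank 1, and its Smith normal form has invariant factors (1).

Reading off H_k = ker ∂_k / im ∂_{k+1}:

  H_0: rank C_0 − rank ∂_1 = 3 − 2 = 1, and the invariant factors of ∂_1 are all 1, so H_0 ≅ Z.
  H_1: rank ker ∂_1 − rank ∂_2 = (3 − 2) − 1 = 0, and the invariant factors of ∂_2 are all 1, so H_1 ≅ 0.
  H_2: rank ker ∂_2 − rank ∂_3 = (1 − 1) − 0 = 0, and there is no ∂_3, so H_2 ≅ 0.

(K is a triangulation of the 2-simplex.)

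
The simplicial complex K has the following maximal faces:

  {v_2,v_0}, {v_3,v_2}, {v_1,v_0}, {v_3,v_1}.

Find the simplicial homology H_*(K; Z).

K has 4 vertices, 4 edges.
rank ∂_0 = 0, rank ∂_1 = 3 ⇒ b_0 = 4 − 0 − 3 = 1; all invariant factors of ∂_1 are 1 so no torsion. So H_0 = Z.
rank ∂_1 = 3, rank ∂_2 = 0 ⇒ b_1 = 4 − 3 − 0 = 1. So H_1 = Z.

H_0 = Z,  H_1 = Z.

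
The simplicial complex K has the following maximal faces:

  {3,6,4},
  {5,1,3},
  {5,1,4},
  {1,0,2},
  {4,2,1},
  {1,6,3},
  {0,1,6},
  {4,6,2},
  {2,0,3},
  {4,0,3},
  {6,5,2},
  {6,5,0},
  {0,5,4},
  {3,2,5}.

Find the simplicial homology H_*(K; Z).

H_0 = Z,  H_1 = Z^2,  H_2 = Z.

We work with the vertex ordering 0 < 1 < 2 < 3 < 4 < 5 < 6. The simplices of K, each written with vertices in increasing order, are:

  0-simplices (7): [0], [1], [2], [3], [4], [5], [6]
  1-simplices (21): [0,1], [0,2], [0,3], [0,4], [0,5], [0,6], [1,2], [1,3], [1,4], [1,5], [1,6], [2,3], [2,4], [2,5], [2,6], [3,4], [3,5], [3,6], [4,5], [4,6], [5,6]
  2-simplices (14): [0,1,2], [0,1,6], [0,2,3], [0,3,4], [0,4,5], [0,5,6], [1,2,4], [1,3,5], [1,3,6], [1,4,5], [2,3,5], [2,4,6], [2,5,6], [3,4,6]

Hence C_0 ≅ Z^7, C_1 ≅ Z^21, C_2 ≅ Z^14.

Boundary ∂_1: C_1 → C_0 maps an edge to its endpoints' difference, ∂[p,q] = q − p. For instance
  ∂[5,6] = [6] − [5].
As a 7×21 matrix over Z this has rank 6, with invariant factors (1,1,1,1,1,1).

The boundary map ∂_2: C_2 → C_1 acts by ∂[p,q,r] = [q,r] − [p,r] + [p,q]. For instance
  ∂[1,4,5] = [4,5] − [1,5] + [1,4],
  ∂[1,3,5] = [3,5] − [1,5] + [1,3].
The resulting 21×14 matrix has rank 13, and its Smith normal form has invariant factors (1,1,1,1,1,1,1,1,1,1,1,1,1).

Computing H_k = (kernel of ∂_k) / (image of ∂_{k+1}):

  H_0: rank C_0 − rank ∂_1 = 7 − 6 = 1, and the invariant factors of ∂_1 are all 1, so H_0 = Z.
  H_1: rank ker ∂_1 − rank ∂_2 = (21 − 6) − 13 = 2, and the invariant factors of ∂_2 are all 1, so H_1 = Z^2.
  H_2: rank ker ∂_2 − rank ∂_3 = (14 − 13) − 0 = 1, and there is no ∂_3, so H_2 = Z.

As a check, the Euler characteristic is 7 − 21 + 14 = 0, which agrees with 1 − 2 + 1 = 0.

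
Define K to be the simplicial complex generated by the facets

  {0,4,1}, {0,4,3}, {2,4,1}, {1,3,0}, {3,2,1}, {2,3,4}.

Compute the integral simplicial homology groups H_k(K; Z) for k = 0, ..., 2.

Order the vertices as 0 < 1 < 2 < 3 < 4. Listing each simplex with vertices in this order, K has dimension 2 with simplices:

  0-simplices (5): [0], [1], [2], [3], [4]
  1-simplices (9): [0,1], [0,3], [0,4], [1,2], [1,3], [1,4], [2,3], [2,4], [3,4]
  2-simplices (6): [0,1,3], [0,1,4], [0,3,4], [1,2,3], [1,2,4], [2,3,4]

Hence C_0 ≅ Z^5, C_1 ≅ Z^9, C_2 ≅ Z^6.

The boundary map ∂_1: C_1 → C_0 sends each edge [p,q] (with p < q) to q − p.
The 5×9 boundary matrix has rank 4 and Smith normal form diag(1,1,1,1).

∂_2: C_2 → C_1 acts by ∂[p,q,r] = [q,r] − [p,r] + [p,q]. For instance
  ∂[1,2,3] = [2,3] − [1,3] + [1,2],
  ∂[0,1,3] = [1,3] − [0,3] + [0,1].
As a 9×6 matrix over Z this has rank 5, with invariant factors (1,1,1,1,1).

From H_k ≅ ker(∂_k) / im(∂_{k+1}) we obtain:

  H_0: rank C_0 − rank ∂_1 = 5 − 4 = 1, and the invariant factors of ∂_1 are all 1, so H_0 = Z.
  H_1: rank ker ∂_1 − rank ∂_2 = (9 − 4) − 5 = 0, and the invariant factors of ∂_2 are all 1, so H_1 = 0.
  H_2: rank ker ∂_2 − rank ∂_3 = (6 − 5) − 0 = 1, and there is no ∂_3, so H_2 = Z.

H_0 ≅ Z,  H_1 = 0,  H_2 ≅ Z.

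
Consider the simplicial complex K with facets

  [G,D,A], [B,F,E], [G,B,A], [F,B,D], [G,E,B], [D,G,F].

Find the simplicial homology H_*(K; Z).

H_0 ≅ Z,  H_1 ≅ Z,  H_2 = 0.

Fix the vertex order A < B < D < E < F < G and write every simplex with vertices in increasing order. Then dim K = 2 and the simplices of K are:

  0-simplices (6): A, B, D, E, F, G
  1-simplices (12): AB, AD, AG, BD, BE, BF, BG, DF, DG, EF, EG, FG
  2-simplices (6): ABG, ADG, BDF, BEF, BEG, DFG

Hence C_0 ≅ Z^6, C_1 ≅ Z^12, C_2 ≅ Z^6.

Boundary ∂_1: C_1 → C_0 sends each edge [p,q] (with p < q) to q − p.
The 6×12 boundary matrix has rank 5 and Smith normal form diag(1,1,1,1,1).

The boundary map ∂_2: C_2 → C_1 acts by ∂[p,q,r] = [q,r] − [p,r] + [p,q]. For instance
  ∂ADG = DG − AG + AD,
  ∂BDF = DF − BF + BD.
The 12×6 boundary matrix has rank 6 and Smith normal form diag(1,1,1,1,1,1).

Computing H_k = (kernel of ∂_k) / (image of ∂_{k+1}):

  H_0: rank C_0 − rank ∂_1 = 6 − 5 = 1, and the invariant factors of ∂_1 are all 1, so H_0 ≅ Z.
  H_1: rank ker ∂_1 − rank ∂_2 = (12 − 5) − 6 = 1, and the invariant factors of ∂_2 are all 1, so H_1 ≅ Z.
  H_2: rank ker ∂_2 − rank ∂_3 = (6 − 6) − 0 = 0, and there is no ∂_3, so H_2 ≅ 0.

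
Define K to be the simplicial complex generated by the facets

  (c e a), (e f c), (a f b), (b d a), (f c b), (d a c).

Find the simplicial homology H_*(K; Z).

Order the vertices as a < b < c < d < e < f. Listing each simplex with vertices in this order, K has dimension 2 with simplices:

  0-simplices (6): a, b, c, d, e, f
  1-simplices (12): ab, ac, ad, ae, af, bc, bd, bf, cd, ce, cf, ef
  2-simplices (6): abd, abf, acd, ace, bcf, cef

giving chain groups C_0 ≅ Z^6, C_1 ≅ Z^12, C_2 ≅ Z^6.

Boundary ∂_1: C_1 → C_0 sends each edge [p,q] (with p < q) to q − p.
As a 6×12 matrix over Z this has rank 5, with invariant factors (1,1,1,1,1).

The boundary map ∂_2: C_2 → C_1 sends each 2-simplex [p,q,r] to [q,r] − [p,r] + [p,q]. For instance
  ∂acd = cd − ad + ac,
  ∂abd = bd − ad + ab.
The 12×6 boundary matrix has rank 6 and Smith normal form diag(1,1,1,1,1,1).

Computing H_k = (kernel of ∂_k) / (image of ∂_{k+1}):

  H_0: rank C_0 − rank ∂_1 = 6 − 5 = 1, and the invariant factors of ∂_1 are all 1, so H_0 ≅ Z.
  H_1: rank ker ∂_1 − rank ∂_2 = (12 − 5) − 6 = 1, and the invariant factors of ∂_2 are all 1, so H_1 ≅ Z.
  H_2: rank ker ∂_2 − rank ∂_3 = (6 − 6) − 0 = 0, and there is no ∂_3, so H_2 ≅ 0.

As a check, the Euler characteristic is 6 − 12 + 6 = 0, which agrees with 1 − 1 + 0 = 0.

H_0 = Z,  H_1 = Z,  H_2 = 0.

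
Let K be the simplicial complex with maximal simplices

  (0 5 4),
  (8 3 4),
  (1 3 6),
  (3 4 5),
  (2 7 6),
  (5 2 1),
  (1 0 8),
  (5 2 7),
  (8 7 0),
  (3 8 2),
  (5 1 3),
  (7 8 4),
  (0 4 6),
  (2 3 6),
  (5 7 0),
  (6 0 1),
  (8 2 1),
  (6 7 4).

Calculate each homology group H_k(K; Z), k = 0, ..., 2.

H_0 = Z,  H_1 = Z ⊕ Z/2,  H_2 = 0.

Order the vertices as 0 < 1 < 2 < 3 < 4 < 5 < 6 < 7 < 8. Listing each simplex with vertices in this order, K has dimension 2 with simplices:

  0-simplices (9): [0], [1], [2], [3], [4], [5], [6], [7], [8]
  1-simplices (27): (27 of them)
  2-simplices (18): [0,1,6], [0,1,8], [0,4,5], [0,4,6], [0,5,7], [0,7,8], [1,2,5], [1,2,8], [1,3,5], [1,3,6], [2,3,6], [2,3,8], [2,5,7], [2,6,7], [3,4,5], [3,4,8], [4,6,7], [4,7,8]

giving chain groups C_0 ≅ Z^9, C_1 ≅ Z^27, C_2 ≅ Z^18.

Boundary ∂_1: C_1 → C_0 maps an edge to its endpoints' difference, ∂[p,q] = q − p.
As a 9×27 matrix over Z this has rank 8, with invariant factors (1,1,1,1,1,1,1,1).

The boundary map ∂_2: C_2 → C_1 sends each 2-simplex [p,q,r] to [q,r] − [p,r] + [p,q]. For instance
  ∂[2,3,6] = [3,6] − [2,6] + [2,3],
  ∂[0,1,6] = [1,6] − [0,6] + [0,1].
This gives a 27×18 integer matrix of rank 18; reducing to Smith normal form yields diagonal entries (1,1,1,1,1,1,1,1,1,1,1,1,1,1,1,1,1,2).

Computing H_k = (kernel of ∂_k) / (image of ∂_{k+1}):

  H_0: rank C_0 − rank ∂_1 = 9 − 8 = 1, and the invariant factors of ∂_1 are all 1, so H_0 = Z.
  H_1: rank ker ∂_1 − rank ∂_2 = (27 − 8) − 18 = 1, and ∂_2 has invariant factor 2 > 1, so H_1 = Z ⊕ Z/2.
  H_2: rank ker ∂_2 − rank ∂_3 = (18 − 18) − 0 = 0, and there is no ∂_3, so H_2 = 0.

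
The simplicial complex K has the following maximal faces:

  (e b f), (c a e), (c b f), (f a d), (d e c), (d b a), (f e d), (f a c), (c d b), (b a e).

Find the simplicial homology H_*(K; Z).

We work with the vertex ordering a < b < c < d < e < f. The simplices of K, each written with vertices in increasing order, are:

  0-simplices (6): a, b, c, d, e, f
  1-simplices (15): ab, ac, ad, ae, af, bc, bd, be, bf, cd, ce, cf, de, df, ef
  2-simplices (10): abd, abe, ace, acf, adf, bcd, bcf, bef, cde, def

so the chain groups are C_0 ≅ Z^6, C_1 ≅ Z^15, C_2 ≅ Z^10.

Boundary ∂_1: C_1 → C_0 is given by ∂[p,q] = [q] − [p].
The resulting 6×15 matrix has rank 5, and its Smith normal form has invariant factors (1,1,1,1,1).

The boundary map ∂_2: C_2 → C_1 maps a triangle to the signed sum of its edges. For instance
  ∂bcf = cf − bf + bc,
  ∂ace = ce − ae + ac.
The resulting 15×10 matrix has rank 10, and its Smith normal form has invariant factors (1,1,1,1,1,1,1,1,1,2).

From H_k ≅ ker(∂_k) / im(∂_{k+1}) we obtain:

  H_0: rank C_0 − rank ∂_1 = 6 − 5 = 1, and the invariant factors of ∂_1 are all 1, so H_0 ≅ Z.
  H_1: rank ker ∂_1 − rank ∂_2 = (15 − 5) − 10 = 0, and ∂_2 has invariant factor 2 > 1, so H_1 ≅ Z/2.
  H_2: rank ker ∂_2 − rank ∂_3 = (10 − 10) − 0 = 0, and there is no ∂_3, so H_2 ≅ 0.

(K is a triangulation of the real projective plane RP^2.)

H_0 ≅ Z,  H_1 ≅ Z/2,  H_2 = 0.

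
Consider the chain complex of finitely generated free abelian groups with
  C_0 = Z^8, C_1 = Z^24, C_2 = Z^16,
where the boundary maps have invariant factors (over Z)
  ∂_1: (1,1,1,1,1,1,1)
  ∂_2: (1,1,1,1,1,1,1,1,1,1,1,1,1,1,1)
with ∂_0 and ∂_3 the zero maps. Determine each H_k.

H_0: b_0 = 8 − 0 − 7 = 1; torsion from ∂_1 factors > 1: none. So H_0 = Z.
H_1: b_1 = 24 − 7 − 15 = 2; torsion from ∂_2 factors > 1: none. So H_1 = Z^2.
H_2: b_2 = 16 − 15 − 0 = 1; torsion from ∂_3 factors > 1: none. So H_2 = Z.

H_0 = Z,  H_1 = Z^2,  H_2 = Z.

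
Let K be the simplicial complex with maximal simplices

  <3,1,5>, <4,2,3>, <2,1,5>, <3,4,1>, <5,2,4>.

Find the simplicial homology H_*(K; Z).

K has 5 vertices, 10 edges, 5 triangles.
rank ∂_0 = 0, rank ∂_1 = 4 ⇒ b_0 = 5 − 0 − 4 = 1; all invariant factors of ∂_1 are 1 so no torsion. So H_0 ≅ Z.
rank ∂_1 = 4, rank ∂_2 = 5 ⇒ b_1 = 10 − 4 − 5 = 1; all invariant factors of ∂_2 are 1 so no torsion. So H_1 ≅ Z.
rank ∂_2 = 5, rank ∂_3 = 0 ⇒ b_2 = 5 − 5 − 0 = 0. So H_2 ≅ 0.

H_0 ≅ Z,  H_1 ≅ Z,  H_2 = 0.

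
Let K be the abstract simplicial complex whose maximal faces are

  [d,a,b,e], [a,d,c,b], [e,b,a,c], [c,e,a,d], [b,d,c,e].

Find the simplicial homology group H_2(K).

H_2 = 0.

Fix the vertex order a < b < c < d < e and write every simplex with vertices in increasing order. Then dim K = 3 and the simplices of K are:

  0-simplices (5): a, b, c, d, e
  1-simplices (10): ab, ac, ad, ae, bc, bd, be, cd, ce, de
  2-simplices (10): abc, abd, abe, acd, ace, ade, bcd, bce, bde, cde
  3-simplices (5): abcd, abce, abde, acde, bcde

giving chain groups C_0 ≅ Z^5, C_1 ≅ Z^10, C_2 ≅ Z^10, C_3 ≅ Z^5.

∂_1: C_1 → C_0 is given by ∂[p,q] = [q] − [p].
As a 5×10 matrix over Z this has rank 4, with invariant factors (1,1,1,1).

The boundary map ∂_2: C_2 → C_1 sends each 2-simplex [p,q,r] to [q,r] − [p,r] + [p,q]. For instance
  ∂acd = cd − ad + ac,
  ∂abc = bc − ac + ab.
The 10×10 boundary matrix has rank 6 and Smith normal form diag(1,1,1,1,1,1).

The boundary map ∂_3: C_3 → C_2 sends each 3-simplex σ to the alternating sum Σ_i (−1)^i (σ with its i-th vertex removed). For instance
  ∂acde = cde − ade + ace − acd,
  ∂bcde = cde − bde + bce − bcd.
The resulting 10×5 matrix has rank 4, and its Smith normal form has invariant factors (1,1,1,1).

Reading off H_k = ker ∂_k / im ∂_{k+1}:

  H_2: rank ker ∂_2 − rank ∂_3 = (10 − 6) − 4 = 0, and the invariant factors of ∂_3 are all 1, so H_2 = 0.

(K is a triangulation of the 3-sphere S^3.)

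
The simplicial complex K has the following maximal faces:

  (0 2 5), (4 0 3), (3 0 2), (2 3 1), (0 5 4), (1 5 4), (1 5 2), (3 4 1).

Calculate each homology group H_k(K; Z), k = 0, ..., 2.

Fix the vertex order 0 < 1 < 2 < 3 < 4 < 5 and write every simplex with vertices in increasing order. Then dim K = 2 and the simplices of K are:

  0-simplices (6): [0], [1], [2], [3], [4], [5]
  1-simplices (12): [0,2], [0,3], [0,4], [0,5], [1,2], [1,3], [1,4], [1,5], [2,3], [2,5], [3,4], [4,5]
  2-simplices (8): [0,2,3], [0,2,5], [0,3,4], [0,4,5], [1,2,3], [1,2,5], [1,3,4], [1,4,5]

giving chain groups C_0 ≅ Z^6, C_1 ≅ Z^12, C_2 ≅ Z^8.

The boundary map ∂_1: C_1 → C_0 maps an edge to its endpoints' difference, ∂[p,q] = q − p. For instance
  ∂[2,3] = [3] − [2].
This gives a 6×12 integer matrix of rank 5; reducing to Smith normal form yields diagonal entries (1,1,1,1,1).

Boundary ∂_2: C_2 → C_1 acts by ∂[p,q,r] = [q,r] − [p,r] + [p,q]. For instance
  ∂[0,2,3] = [2,3] − [0,3] + [0,2],
  ∂[1,2,3] = [2,3] − [1,3] + [1,2].
As a 12×8 matrix over Z this has rank 7, with invariant factors (1,1,1,1,1,1,1).

Computing H_k = (kernel of ∂_k) / (image of ∂_{k+1}):

  H_0: rank C_0 − rank ∂_1 = 6 − 5 = 1, and the invariant factors of ∂_1 are all 1, so H_0 = Z.
  H_1: rank ker ∂_1 − rank ∂_2 = (12 − 5) − 7 = 0, and the invariant factors of ∂_2 are all 1, so H_1 = 0.
  H_2: rank ker ∂_2 − rank ∂_3 = (8 − 7) − 0 = 1, and there is no ∂_3, so H_2 = Z.

As a check, the Euler characteristic is 6 − 12 + 8 = 2, which agrees with 1 − 0 + 1 = 2.
(K is a triangulation of the 2-sphere S^2.)

H_0 ≅ Z,  H_1 = 0,  H_2 ≅ Z.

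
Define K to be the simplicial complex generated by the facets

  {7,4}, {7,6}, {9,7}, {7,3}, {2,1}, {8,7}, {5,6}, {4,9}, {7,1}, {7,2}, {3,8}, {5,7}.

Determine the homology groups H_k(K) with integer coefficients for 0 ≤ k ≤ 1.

H_0 ≅ Z,  H_1 ≅ Z^4.

We work with the vertex ordering 1 < 2 < 3 < 4 < 5 < 6 < 7 < 8 < 9. The simplices of K, each written with vertices in increasing order, are:

  0-simplices (9): [1], [2], [3], [4], [5], [6], [7], [8], [9]
  1-simplices (12): [1,2], [1,7], [2,7], [3,7], [3,8], [4,7], [4,9], [5,6], [5,7], [6,7], [7,8], [7,9]

so the chain groups are C_0 ≅ Z^9, C_1 ≅ Z^12.

The boundary map ∂_1: C_1 → C_0 is given by ∂[p,q] = [q] − [p]. For instance
  ∂[6,7] = [7] − [6].
As a 9×12 matrix over Z this has rank 8, with invariant factors (1,1,1,1,1,1,1,1).

Reading off H_k = ker ∂_k / im ∂_{k+1}:

  H_0: rank C_0 − rank ∂_1 = 9 − 8 = 1, and the invariant factors of ∂_1 are all 1, so H_0 = Z.
  H_1: rank ker ∂_1 − rank ∂_2 = (12 − 8) − 0 = 4, and there is no ∂_2, so H_1 = Z^4.

(K is a triangulation of a wedge of 4 circles.)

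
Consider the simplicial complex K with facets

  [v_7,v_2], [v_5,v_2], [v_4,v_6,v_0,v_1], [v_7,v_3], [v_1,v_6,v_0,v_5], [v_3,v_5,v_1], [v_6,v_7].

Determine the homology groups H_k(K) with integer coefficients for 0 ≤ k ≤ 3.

K has 8 vertices, 15 edges, 8 triangles, 2 3-simplices.
rank ∂_0 = 0, rank ∂_1 = 7 ⇒ b_0 = 8 − 0 − 7 = 1; all invariant factors of ∂_1 are 1 so no torsion. So H_0 ≅ Z.
rank ∂_1 = 7, rank ∂_2 = 6 ⇒ b_1 = 15 − 7 − 6 = 2; all invariant factors of ∂_2 are 1 so no torsion. So H_1 ≅ Z^2.
rank ∂_2 = 6, rank ∂_3 = 2 ⇒ b_2 = 8 − 6 − 2 = 0; all invariant factors of ∂_3 are 1 so no torsion. So H_2 ≅ 0.
rank ∂_3 = 2, rank ∂_4 = 0 ⇒ b_3 = 2 − 2 − 0 = 0. So H_3 ≅ 0.

H_0 ≅ Z,  H_1 ≅ Z^2,  H_2 = 0,  H_3 = 0.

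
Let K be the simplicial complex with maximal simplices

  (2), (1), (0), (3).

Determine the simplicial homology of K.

Order the vertices as 0 < 1 < 2 < 3. Listing each simplex with vertices in this order, K has dimension 0 with simplices:

  0-simplices (4): [0], [1], [2], [3]

Hence C_0 ≅ Z^4.

From H_k ≅ ker(∂_k) / im(∂_{k+1}) we obtain:

  H_0: rank C_0 − rank ∂_1 = 4 − 0 = 4, and there is no ∂_1, so H_0 ≅ Z^4.

(K is a triangulation of a set of 4 points.)

H_0 = Z^4.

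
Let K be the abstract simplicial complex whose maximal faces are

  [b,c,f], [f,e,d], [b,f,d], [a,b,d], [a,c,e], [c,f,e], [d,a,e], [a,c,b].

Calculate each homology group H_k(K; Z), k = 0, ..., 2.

H_0 ≅ Z,  H_1 = 0,  H_2 ≅ Z.

Fix the vertex order a < b < c < d < e < f and write every simplex with vertices in increasing order. Then dim K = 2 and the simplices of K are:

  0-simplices (6): a, b, c, d, e, f
  1-simplices (12): ab, ac, ad, ae, bc, bd, bf, ce, cf, de, df, ef
  2-simplices (8): abc, abd, ace, ade, bcf, bdf, cef, def

Hence C_0 ≅ Z^6, C_1 ≅ Z^12, C_2 ≅ Z^8.

Boundary ∂_1: C_1 → C_0 sends each edge [p,q] (with p < q) to q − p.
As a 6×12 matrix over Z this has rank 5, with invariant factors (1,1,1,1,1).

The boundary map ∂_2: C_2 → C_1 sends each 2-simplex [p,q,r] to [q,r] − [p,r] + [p,q]. For instance
  ∂ade = de − ae + ad,
  ∂bcf = cf − bf + bc.
This gives a 12×8 integer matrix of rank 7; reducing to Smith normal form yields diagonal entries (1,1,1,1,1,1,1).

Now H_k = ker ∂_k / im ∂_{k+1}, so:

  H_0: rank C_0 − rank ∂_1 = 6 − 5 = 1, and the invariant factors of ∂_1 are all 1, so H_0 = Z.
  H_1: rank ker ∂_1 − rank ∂_2 = (12 − 5) − 7 = 0, and the invariant factors of ∂_2 are all 1, so H_1 = 0.
  H_2: rank ker ∂_2 − rank ∂_3 = (8 − 7) − 0 = 1, and there is no ∂_3, so H_2 = Z.

(K is a triangulation of the 2-sphere S^2.)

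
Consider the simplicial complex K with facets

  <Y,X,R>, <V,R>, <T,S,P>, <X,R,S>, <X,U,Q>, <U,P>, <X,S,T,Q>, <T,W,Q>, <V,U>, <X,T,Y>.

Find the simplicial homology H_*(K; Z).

Order the vertices as P < Q < R < S < T < U < V < W < X < Y. Listing each simplex with vertices in this order, K has dimension 3 with simplices:

  0-simplices (10): P, Q, R, S, T, U, V, W, X, Y
  1-simplices (20): PS, PT, PU, QS, QT, QU, QW, QX, RS, RV, RX, RY, ST, SX, TW, TX, TY, UV, UX, XY
  2-simplices (10): PST, QST, QSX, QTW, QTX, QUX, RSX, RXY, STX, TXY
  3-simplices (1): QSTX

Hence C_0 ≅ Z^10, C_1 ≅ Z^20, C_2 ≅ Z^10, C_3 ≅ Z^1.

Boundary ∂_1: C_1 → C_0 maps an edge to its endpoints' difference, ∂[p,q] = q − p. For instance
  ∂TW = W − T.
The 10×20 boundary matrix has rank 9 and Smith normal form diag(1,1,1,1,1,1,1,1,1).

The boundary map ∂_2: C_2 → C_1 sends each 2-simplex [p,q,r] to [q,r] − [p,r] + [p,q]. For instance
  ∂TXY = XY − TY + TX,
  ∂STX = TX − SX + ST.
This gives a 20×10 integer matrix of rank 9; reducing to Smith normal form yields diagonal entries (1,1,1,1,1,1,1,1,1).

∂_3: C_3 → C_2 sends each 3-simplex σ to the alternating sum Σ_i (−1)^i (σ with its i-th vertex removed). For instance
  ∂QSTX = STX − QTX + QSX − QST.
This gives a 10×1 integer matrix of rank 1; reducing to Smith normal form yields diagonal entries (1).

From H_k ≅ ker(∂_k) / im(∂_{k+1}) we obtain:

  H_0: rank C_0 − rank ∂_1 = 10 − 9 = 1, and the invariant factors of ∂_1 are all 1, so H_0 ≅ Z.
  H_1: rank ker ∂_1 − rank ∂_2 = (20 − 9) − 9 = 2, and the invariant factors of ∂_2 are all 1, so H_1 ≅ Z^2.
  H_2: rank ker ∂_2 − rank ∂_3 = (10 − 9) − 1 = 0, and the invariant factors of ∂_3 are all 1, so H_2 ≅ 0.
  H_3: rank ker ∂_3 − rank ∂_4 = (1 − 1) − 0 = 0, and there is no ∂_4, so H_3 ≅ 0.

H_0 ≅ Z,  H_1 ≅ Z^2,  H_2 = 0,  H_3 = 0.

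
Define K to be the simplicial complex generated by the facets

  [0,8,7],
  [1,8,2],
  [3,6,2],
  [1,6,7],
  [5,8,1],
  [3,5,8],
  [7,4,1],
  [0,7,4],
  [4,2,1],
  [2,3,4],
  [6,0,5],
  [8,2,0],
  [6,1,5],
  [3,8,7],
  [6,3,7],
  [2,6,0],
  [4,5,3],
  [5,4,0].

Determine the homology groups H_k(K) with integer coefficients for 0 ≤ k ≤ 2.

H_0 ≅ Z,  H_1 ≅ Z^2,  H_2 ≅ Z.

K has 9 vertices, 27 edges, 18 triangles.
rank ∂_0 = 0, rank ∂_1 = 8 ⇒ b_0 = 9 − 0 − 8 = 1; all invariant factors of ∂_1 are 1 so no torsion. So H_0 ≅ Z.
rank ∂_1 = 8, rank ∂_2 = 17 ⇒ b_1 = 27 − 8 − 17 = 2; all invariant factors of ∂_2 are 1 so no torsion. So H_1 ≅ Z^2.
rank ∂_2 = 17, rank ∂_3 = 0 ⇒ b_2 = 18 − 17 − 0 = 1. So H_2 ≅ Z.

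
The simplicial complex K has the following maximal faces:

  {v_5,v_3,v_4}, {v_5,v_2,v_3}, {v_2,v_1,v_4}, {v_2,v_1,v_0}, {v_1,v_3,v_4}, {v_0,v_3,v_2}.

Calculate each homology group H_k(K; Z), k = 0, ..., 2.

H_0 ≅ Z,  H_1 ≅ Z,  H_2 = 0.

Order the vertices as v_0 < v_1 < v_2 < v_3 < v_4 < v_5. Listing each simplex with vertices in this order, K has dimension 2 with simplices:

  0-simplices (6): [v_0], [v_1], [v_2], [v_3], [v_4], [v_5]
  1-simplices (12): [v_0,v_1], [v_0,v_2], [v_0,v_3], [v_1,v_2], [v_1,v_3], [v_1,v_4], [v_2,v_3], [v_2,v_4], [v_2,v_5], [v_3,v_4], [v_3,v_5], [v_4,v_5]
  2-simplices (6): [v_0,v_1,v_2], [v_0,v_2,v_3], [v_1,v_2,v_4], [v_1,v_3,v_4], [v_2,v_3,v_5], [v_3,v_4,v_5]

giving chain groups C_0 ≅ Z^6, C_1 ≅ Z^12, C_2 ≅ Z^6.

∂_1: C_1 → C_0 maps an edge to its endpoints' difference, ∂[p,q] = q − p.
As a 6×12 matrix over Z this has rank 5, with invariant factors (1,1,1,1,1).

Boundary ∂_2: C_2 → C_1 maps a triangle to the signed sum of its edges. For instance
  ∂[v_2,v_3,v_5] = [v_3,v_5] − [v_2,v_5] + [v_2,v_3],
  ∂[v_1,v_2,v_4] = [v_2,v_4] − [v_1,v_4] + [v_1,v_2].
As a 12×6 matrix over Z this has rank 6, with invariant factors (1,1,1,1,1,1).

Reading off H_k = ker ∂_k / im ∂_{k+1}:

  H_0: rank C_0 − rank ∂_1 = 6 − 5 = 1, and the invariant factors of ∂_1 are all 1, so H_0 ≅ Z.
  H_1: rank ker ∂_1 − rank ∂_2 = (12 − 5) − 6 = 1, and the invariant factors of ∂_2 are all 1, so H_1 ≅ Z.
  H_2: rank ker ∂_2 − rank ∂_3 = (6 − 6) − 0 = 0, and there is no ∂_3, so H_2 ≅ 0.

As a check, the Euler characteristic is 6 − 12 + 6 = 0, which agrees with 1 − 1 + 0 = 0.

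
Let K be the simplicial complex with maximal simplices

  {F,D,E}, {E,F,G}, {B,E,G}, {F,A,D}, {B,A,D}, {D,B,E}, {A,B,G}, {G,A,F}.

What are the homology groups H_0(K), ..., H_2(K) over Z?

We work with the vertex ordering A < B < D < E < F < G. The simplices of K, each written with vertices in increasing order, are:

  0-simplices (6): A, B, D, E, F, G
  1-simplices (12): AB, AD, AF, AG, BD, BE, BG, DE, DF, EF, EG, FG
  2-simplices (8): ABD, ABG, ADF, AFG, BDE, BEG, DEF, EFG

Hence C_0 ≅ Z^6, C_1 ≅ Z^12, C_2 ≅ Z^8.

The boundary map ∂_1: C_1 → C_0 is given by ∂[p,q] = [q] − [p]. For instance
  ∂AD = D − A.
The resulting 6×12 matrix has rank 5, and its Smith normal form has invariant factors (1,1,1,1,1).

The boundary map ∂_2: C_2 → C_1 sends each 2-simplex [p,q,r] to [q,r] − [p,r] + [p,q]. For instance
  ∂BEG = EG − BG + BE,
  ∂BDE = DE − BE + BD.
This gives a 12×8 integer matrix of rank 7; reducing to Smith normal form yields diagonal entries (1,1,1,1,1,1,1).

From H_k ≅ ker(∂_k) / im(∂_{k+1}) we obtain:

  H_0: rank C_0 − rank ∂_1 = 6 − 5 = 1, and the invariant factors of ∂_1 are all 1, so H_0 = Z.
  H_1: rank ker ∂_1 − rank ∂_2 = (12 − 5) − 7 = 0, and the invariant factors of ∂_2 are all 1, so H_1 = 0.
  H_2: rank ker ∂_2 − rank ∂_3 = (8 − 7) − 0 = 1, and there is no ∂_3, so H_2 = Z.

H_0 = Z,  H_1 = 0,  H_2 = Z.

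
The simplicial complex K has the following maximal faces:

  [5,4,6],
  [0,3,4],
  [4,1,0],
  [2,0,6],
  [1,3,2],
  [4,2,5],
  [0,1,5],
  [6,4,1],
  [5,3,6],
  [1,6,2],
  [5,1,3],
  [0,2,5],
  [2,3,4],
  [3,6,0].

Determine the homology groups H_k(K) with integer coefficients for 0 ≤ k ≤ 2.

We work with the vertex ordering 0 < 1 < 2 < 3 < 4 < 5 < 6. The simplices of K, each written with vertices in increasing order, are:

  0-simplices (7): [0], [1], [2], [3], [4], [5], [6]
  1-simplices (21): [0,1], [0,2], [0,3], [0,4], [0,5], [0,6], [1,2], [1,3], [1,4], [1,5], [1,6], [2,3], [2,4], [2,5], [2,6], [3,4], [3,5], [3,6], [4,5], [4,6], [5,6]
  2-simplices (14): [0,1,4], [0,1,5], [0,2,5], [0,2,6], [0,3,4], [0,3,6], [1,2,3], [1,2,6], [1,3,5], [1,4,6], [2,3,4], [2,4,5], [3,5,6], [4,5,6]

Hence C_0 ≅ Z^7, C_1 ≅ Z^21, C_2 ≅ Z^14.

Boundary ∂_1: C_1 → C_0 sends each edge [p,q] (with p < q) to q − p. For instance
  ∂[5,6] = [6] − [5].
This gives a 7×21 integer matrix of rank 6; reducing to Smith normal form yields diagonal entries (1,1,1,1,1,1).

Boundary ∂_2: C_2 → C_1 acts by ∂[p,q,r] = [q,r] − [p,r] + [p,q]. For instance
  ∂[0,2,5] = [2,5] − [0,5] + [0,2],
  ∂[0,3,6] = [3,6] − [0,6] + [0,3].
This gives a 21×14 integer matrix of rank 13; reducing to Smith normal form yields diagonal entries (1,1,1,1,1,1,1,1,1,1,1,1,1).

Reading off H_k = ker ∂_k / im ∂_{k+1}:

  H_0: rank C_0 − rank ∂_1 = 7 − 6 = 1, and the invariant factors of ∂_1 are all 1, so H_0 = Z.
  H_1: rank ker ∂_1 − rank ∂_2 = (21 − 6) − 13 = 2, and the invariant factors of ∂_2 are all 1, so H_1 = Z^2.
  H_2: rank ker ∂_2 − rank ∂_3 = (14 − 13) − 0 = 1, and there is no ∂_3, so H_2 = Z.

(K is a triangulation of the torus T^2.)

H_0 = Z,  H_1 = Z^2,  H_2 = Z.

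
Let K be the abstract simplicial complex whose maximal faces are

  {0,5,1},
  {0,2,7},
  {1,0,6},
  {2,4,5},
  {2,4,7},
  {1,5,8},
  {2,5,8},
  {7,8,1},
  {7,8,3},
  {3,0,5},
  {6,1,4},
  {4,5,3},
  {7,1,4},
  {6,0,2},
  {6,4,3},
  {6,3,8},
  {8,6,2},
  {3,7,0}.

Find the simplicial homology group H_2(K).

Take the total order 0 < 1 < 2 < 3 < 4 < 5 < 6 < 7 < 8 on the vertex set. Then K (dimension 2) consists of the simplices:

  0-simplices (9): [0], [1], [2], [3], [4], [5], [6], [7], [8]
  1-simplices (27): (27 of them)
  2-simplices (18): [0,1,5], [0,1,6], [0,2,6], [0,2,7], [0,3,5], [0,3,7], [1,4,6], [1,4,7], [1,5,8], [1,7,8], [2,4,5], [2,4,7], [2,5,8], [2,6,8], [3,4,5], [3,4,6], [3,6,8], [3,7,8]

giving chain groups C_0 ≅ Z^9, C_1 ≅ Z^27, C_2 ≅ Z^18.

Boundary ∂_1: C_1 → C_0 maps an edge to its endpoints' difference, ∂[p,q] = q − p. For instance
  ∂[3,6] = [6] − [3].
This gives a 9×27 integer matrix of rank 8; reducing to Smith normal form yields diagonal entries (1,1,1,1,1,1,1,1).

Boundary ∂_2: C_2 → C_1 maps a triangle to the signed sum of its edges. For instance
  ∂[3,4,5] = [4,5] − [3,5] + [3,4],
  ∂[1,4,7] = [4,7] − [1,7] + [1,4].
The resulting 27×18 matrix has rank 17, and its Smith normal form has invariant factors (1,1,1,1,1,1,1,1,1,1,1,1,1,1,1,1,1).

Reading off H_k = ker ∂_k / im ∂_{k+1}:

  H_2: rank ker ∂_2 − rank ∂_3 = (18 − 17) − 0 = 1, and there is no ∂_3, so H_2 = Z.

(K is a triangulation of the torus T^2.)

H_2 = Z.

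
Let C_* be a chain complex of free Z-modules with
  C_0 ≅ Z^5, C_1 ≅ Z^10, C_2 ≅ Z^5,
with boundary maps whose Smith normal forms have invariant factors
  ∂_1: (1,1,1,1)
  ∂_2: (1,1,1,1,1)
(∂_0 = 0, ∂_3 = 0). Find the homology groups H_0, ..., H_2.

H_0: b_0 = 5 − 0 − 4 = 1; torsion from ∂_1 factors > 1: none. So H_0 ≅ Z.
H_1: b_1 = 10 − 4 − 5 = 1; torsion from ∂_2 factors > 1: none. So H_1 ≅ Z.
H_2: b_2 = 5 − 5 − 0 = 0; torsion from ∂_3 factors > 1: none. So H_2 ≅ 0.

H_0 ≅ Z,  H_1 ≅ Z,  H_2 = 0.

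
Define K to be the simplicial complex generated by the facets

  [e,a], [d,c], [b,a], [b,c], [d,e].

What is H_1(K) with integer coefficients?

Take the total order a < b < c < d < e on the vertex set. Then K (dimension 1) consists of the simplices:

  0-simplices (5): a, b, c, d, e
  1-simplices (5): ab, ae, bc, cd, de

giving chain groups C_0 ≅ Z^5, C_1 ≅ Z^5.

∂_1: C_1 → C_0 maps an edge to its endpoints' difference, ∂[p,q] = q − p. For instance
  ∂ab = b − a.
The 5×5 boundary matrix has rank 4 and Smith normal form diag(1,1,1,1).

From H_k ≅ ker(∂_k) / im(∂_{k+1}) we obtain:

  H_1: rank ker ∂_1 − rank ∂_2 = (5 − 4) − 0 = 1, and there is no ∂_2, so H_1 = Z.

H_1 = Z.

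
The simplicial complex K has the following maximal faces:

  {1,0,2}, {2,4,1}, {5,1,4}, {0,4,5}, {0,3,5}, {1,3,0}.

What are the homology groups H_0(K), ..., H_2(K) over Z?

H_0 = Z,  H_1 = Z,  H_2 = 0.

Take the total order 0 < 1 < 2 < 3 < 4 < 5 on the vertex set. Then K (dimension 2) consists of the simplices:

  0-simplices (6): [0], [1], [2], [3], [4], [5]
  1-simplices (12): [0,1], [0,2], [0,3], [0,4], [0,5], [1,2], [1,3], [1,4], [1,5], [2,4], [3,5], [4,5]
  2-simplices (6): [0,1,2], [0,1,3], [0,3,5], [0,4,5], [1,2,4], [1,4,5]

so the chain groups are C_0 ≅ Z^6, C_1 ≅ Z^12, C_2 ≅ Z^6.

Boundary ∂_1: C_1 → C_0 sends each edge [p,q] (with p < q) to q − p. For instance
  ∂[3,5] = [5] − [3].
The 6×12 boundary matrix has rank 5 and Smith normal form diag(1,1,1,1,1).

∂_2: C_2 → C_1 acts by ∂[p,q,r] = [q,r] − [p,r] + [p,q]. For instance
  ∂[1,2,4] = [2,4] − [1,4] + [1,2],
  ∂[0,1,2] = [1,2] − [0,2] + [0,1].
As a 12×6 matrix over Z this has rank 6, with invariant factors (1,1,1,1,1,1).

Reading off H_k = ker ∂_k / im ∂_{k+1}:

  H_0: rank C_0 − rank ∂_1 = 6 − 5 = 1, and the invariant factors of ∂_1 are all 1, so H_0 = Z.
  H_1: rank ker ∂_1 − rank ∂_2 = (12 − 5) − 6 = 1, and the invariant factors of ∂_2 are all 1, so H_1 = Z.
  H_2: rank ker ∂_2 − rank ∂_3 = (6 − 6) − 0 = 0, and there is no ∂_3, so H_2 = 0.

As a check, the Euler characteristic is 6 − 12 + 6 = 0, which agrees with 1 − 1 + 0 = 0.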